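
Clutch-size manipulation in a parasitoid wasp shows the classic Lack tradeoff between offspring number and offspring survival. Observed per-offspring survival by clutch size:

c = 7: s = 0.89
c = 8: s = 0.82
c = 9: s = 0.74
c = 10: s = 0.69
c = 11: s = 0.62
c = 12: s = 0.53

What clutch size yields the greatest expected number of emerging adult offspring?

Expected emerging adult offspring = c × s(c):
  c=7: 7 × 0.89 = 6.230
  c=8: 8 × 0.82 = 6.560
  c=9: 9 × 0.74 = 6.660
  c=10: 10 × 0.69 = 6.900
  c=11: 11 × 0.62 = 6.820
  c=12: 12 × 0.53 = 6.360
Maximum at c = 10 (6.900 emerging adult offspring).

10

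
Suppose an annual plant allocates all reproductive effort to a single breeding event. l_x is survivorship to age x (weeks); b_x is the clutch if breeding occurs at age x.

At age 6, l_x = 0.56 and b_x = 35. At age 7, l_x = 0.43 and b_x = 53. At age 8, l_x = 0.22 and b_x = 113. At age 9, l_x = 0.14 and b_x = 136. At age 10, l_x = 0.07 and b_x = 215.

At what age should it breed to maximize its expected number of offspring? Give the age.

Expected offspring if breeding at age x = l_x × b_x:
  age 6: 0.56 × 35 = 19.600
  age 7: 0.43 × 53 = 22.790
  age 8: 0.22 × 113 = 24.860
  age 9: 0.14 × 136 = 19.040
  age 10: 0.07 × 215 = 15.050
Maximum at age 8 (24.860).

8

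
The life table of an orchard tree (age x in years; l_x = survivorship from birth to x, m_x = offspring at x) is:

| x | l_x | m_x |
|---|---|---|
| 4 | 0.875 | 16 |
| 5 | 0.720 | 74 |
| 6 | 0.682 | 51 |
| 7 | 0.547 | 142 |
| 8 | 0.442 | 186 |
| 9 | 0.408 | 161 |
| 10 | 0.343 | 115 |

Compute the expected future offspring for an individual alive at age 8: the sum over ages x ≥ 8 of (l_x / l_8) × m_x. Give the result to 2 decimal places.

423.86

l_8 = 0.442. Conditional survival from age 8 to x is l_x / l_8.
  x=8: (0.442/0.442) × 186 = 186.0000
  x=9: (0.408/0.442) × 161 = 148.6154
  x=10: (0.343/0.442) × 115 = 89.2421
Sum = 186.0000 + 148.6154 + 89.2421 = 423.8575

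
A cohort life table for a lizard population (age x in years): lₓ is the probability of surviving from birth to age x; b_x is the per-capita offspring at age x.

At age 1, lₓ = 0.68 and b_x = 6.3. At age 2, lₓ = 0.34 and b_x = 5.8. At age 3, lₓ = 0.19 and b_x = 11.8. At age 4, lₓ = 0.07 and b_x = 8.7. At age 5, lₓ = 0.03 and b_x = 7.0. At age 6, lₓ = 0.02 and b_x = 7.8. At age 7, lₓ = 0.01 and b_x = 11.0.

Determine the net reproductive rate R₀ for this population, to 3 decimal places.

9.583

R₀ = Σ lₓ b_x:
  age 1: 0.68 × 6.3 = 4.2840
  age 2: 0.34 × 5.8 = 1.9720
  age 3: 0.19 × 11.8 = 2.2420
  age 4: 0.07 × 8.7 = 0.6090
  age 5: 0.03 × 7.0 = 0.2100
  age 6: 0.02 × 7.8 = 0.1560
  age 7: 0.01 × 11.0 = 0.1100
R₀ = 4.2840 + 1.9720 + 2.2420 + 0.6090 + 0.2100 + 0.1560 + 0.1100 = 9.5830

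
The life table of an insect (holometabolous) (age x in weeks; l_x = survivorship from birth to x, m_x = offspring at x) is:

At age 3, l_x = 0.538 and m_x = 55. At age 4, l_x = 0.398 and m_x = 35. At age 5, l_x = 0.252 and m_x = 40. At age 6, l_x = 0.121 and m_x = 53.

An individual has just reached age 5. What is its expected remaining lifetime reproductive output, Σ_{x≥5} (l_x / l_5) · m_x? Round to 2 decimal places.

l_5 = 0.252. Conditional survival from age 5 to x is l_x / l_5.
  x=5: (0.252/0.252) × 40 = 40.0000
  x=6: (0.121/0.252) × 53 = 25.4484
Sum = 40.0000 + 25.4484 = 65.4484

65.45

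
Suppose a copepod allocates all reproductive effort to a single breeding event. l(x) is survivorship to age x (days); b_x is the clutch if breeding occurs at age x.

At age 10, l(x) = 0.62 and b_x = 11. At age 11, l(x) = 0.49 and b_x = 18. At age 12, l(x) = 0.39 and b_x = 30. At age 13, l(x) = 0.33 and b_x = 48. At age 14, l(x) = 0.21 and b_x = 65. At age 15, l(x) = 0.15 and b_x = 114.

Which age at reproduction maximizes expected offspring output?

Expected offspring if breeding at age x = l(x) × b_x:
  age 10: 0.62 × 11 = 6.820
  age 11: 0.49 × 18 = 8.820
  age 12: 0.39 × 30 = 11.700
  age 13: 0.33 × 48 = 15.840
  age 14: 0.21 × 65 = 13.650
  age 15: 0.15 × 114 = 17.100
Maximum at age 15 (17.100).

15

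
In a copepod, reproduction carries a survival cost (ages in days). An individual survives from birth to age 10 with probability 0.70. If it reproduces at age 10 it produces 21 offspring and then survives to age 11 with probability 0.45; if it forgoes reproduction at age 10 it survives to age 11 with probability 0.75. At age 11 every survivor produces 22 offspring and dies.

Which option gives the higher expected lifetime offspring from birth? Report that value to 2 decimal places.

breed at age 10: R₀ = 0.70 × (21 + 0.45 × 22) = 0.70 × 30.9000 = 21.6300
delay to age 11: R₀ = 0.70 × (0.75 × 22) = 0.70 × 16.5000 = 11.5500
Higher: breed at age 10 (21.6300).

21.63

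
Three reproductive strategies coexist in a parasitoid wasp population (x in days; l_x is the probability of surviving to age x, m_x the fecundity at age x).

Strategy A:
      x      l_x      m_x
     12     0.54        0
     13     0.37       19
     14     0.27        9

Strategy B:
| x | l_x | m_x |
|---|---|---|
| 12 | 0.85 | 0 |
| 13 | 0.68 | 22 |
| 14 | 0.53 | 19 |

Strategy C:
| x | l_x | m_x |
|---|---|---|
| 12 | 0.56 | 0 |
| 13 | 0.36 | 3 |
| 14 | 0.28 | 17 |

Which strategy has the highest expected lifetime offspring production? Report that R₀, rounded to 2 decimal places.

25.03

Strategy A: R₀ = 0.54×0 + 0.37×19 + 0.27×9 = 9.4600
Strategy B: R₀ = 0.85×0 + 0.68×22 + 0.53×19 = 25.0300
Strategy C: R₀ = 0.56×0 + 0.36×3 + 0.28×17 = 5.8400
Highest R₀: strategy B with 25.0300.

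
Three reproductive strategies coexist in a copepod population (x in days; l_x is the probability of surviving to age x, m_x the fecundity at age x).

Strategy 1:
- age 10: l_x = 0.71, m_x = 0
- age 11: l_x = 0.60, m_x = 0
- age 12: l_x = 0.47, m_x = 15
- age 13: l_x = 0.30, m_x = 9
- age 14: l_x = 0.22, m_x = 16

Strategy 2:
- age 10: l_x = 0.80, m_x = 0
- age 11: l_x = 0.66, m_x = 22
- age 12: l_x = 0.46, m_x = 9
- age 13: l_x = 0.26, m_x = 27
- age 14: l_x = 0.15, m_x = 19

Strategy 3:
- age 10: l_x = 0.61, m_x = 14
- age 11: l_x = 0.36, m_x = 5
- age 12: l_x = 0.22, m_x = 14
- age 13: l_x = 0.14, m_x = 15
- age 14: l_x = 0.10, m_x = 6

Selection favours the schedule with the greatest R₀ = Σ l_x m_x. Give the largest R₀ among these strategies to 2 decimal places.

28.53

Strategy 1: R₀ = 0.71×0 + 0.60×0 + 0.47×15 + 0.30×9 + 0.22×16 = 13.2700
Strategy 2: R₀ = 0.80×0 + 0.66×22 + 0.46×9 + 0.26×27 + 0.15×19 = 28.5300
Strategy 3: R₀ = 0.61×14 + 0.36×5 + 0.22×14 + 0.14×15 + 0.10×6 = 16.1200
Highest R₀: strategy 2 with 28.5300.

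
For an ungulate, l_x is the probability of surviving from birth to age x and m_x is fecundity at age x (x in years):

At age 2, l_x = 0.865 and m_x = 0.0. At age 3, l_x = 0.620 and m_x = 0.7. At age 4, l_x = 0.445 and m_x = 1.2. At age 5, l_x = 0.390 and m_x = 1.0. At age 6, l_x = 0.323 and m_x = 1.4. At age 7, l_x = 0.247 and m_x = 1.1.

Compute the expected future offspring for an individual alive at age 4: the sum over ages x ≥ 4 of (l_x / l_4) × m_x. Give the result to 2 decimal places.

l_4 = 0.445. Conditional survival from age 4 to x is l_x / l_4.
  x=4: (0.445/0.445) × 1.2 = 1.2000
  x=5: (0.390/0.445) × 1.0 = 0.8764
  x=6: (0.323/0.445) × 1.4 = 1.0162
  x=7: (0.247/0.445) × 1.1 = 0.6106
Sum = 1.2000 + 0.8764 + 1.0162 + 0.6106 = 3.7031

3.70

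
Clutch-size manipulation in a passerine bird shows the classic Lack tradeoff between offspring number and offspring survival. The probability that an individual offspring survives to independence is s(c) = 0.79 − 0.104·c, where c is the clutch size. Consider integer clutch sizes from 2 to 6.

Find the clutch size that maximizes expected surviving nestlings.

4

Expected surviving nestlings = c × s(c):
  c=2: 2 × 0.582 = 1.164
  c=3: 3 × 0.478 = 1.434
  c=4: 4 × 0.374 = 1.496
  c=5: 5 × 0.270 = 1.350
  c=6: 6 × 0.166 = 0.996
Maximum at c = 4 (1.496 surviving nestlings).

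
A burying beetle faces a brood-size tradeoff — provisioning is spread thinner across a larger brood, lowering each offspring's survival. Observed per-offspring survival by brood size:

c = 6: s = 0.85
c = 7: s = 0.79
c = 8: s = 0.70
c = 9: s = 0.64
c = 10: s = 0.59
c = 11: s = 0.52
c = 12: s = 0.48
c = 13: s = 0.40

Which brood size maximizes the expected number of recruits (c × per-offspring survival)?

10

Expected recruits = c × s(c):
  c=6: 6 × 0.85 = 5.100
  c=7: 7 × 0.79 = 5.530
  c=8: 8 × 0.70 = 5.600
  c=9: 9 × 0.64 = 5.760
  c=10: 10 × 0.59 = 5.900
  c=11: 11 × 0.52 = 5.720
  c=12: 12 × 0.48 = 5.760
  c=13: 13 × 0.40 = 5.200
Maximum at c = 10 (5.900 recruits).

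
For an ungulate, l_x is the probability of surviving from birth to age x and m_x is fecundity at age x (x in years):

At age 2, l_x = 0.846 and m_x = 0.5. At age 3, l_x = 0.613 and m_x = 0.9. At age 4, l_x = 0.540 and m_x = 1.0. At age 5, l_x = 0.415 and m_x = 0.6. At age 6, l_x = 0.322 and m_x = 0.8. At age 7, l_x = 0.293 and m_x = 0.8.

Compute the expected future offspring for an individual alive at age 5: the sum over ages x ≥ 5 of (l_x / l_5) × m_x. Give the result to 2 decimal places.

1.79

l_5 = 0.415. Conditional survival from age 5 to x is l_x / l_5.
  x=5: (0.415/0.415) × 0.6 = 0.6000
  x=6: (0.322/0.415) × 0.8 = 0.6207
  x=7: (0.293/0.415) × 0.8 = 0.5648
Sum = 0.6000 + 0.6207 + 0.5648 = 1.7855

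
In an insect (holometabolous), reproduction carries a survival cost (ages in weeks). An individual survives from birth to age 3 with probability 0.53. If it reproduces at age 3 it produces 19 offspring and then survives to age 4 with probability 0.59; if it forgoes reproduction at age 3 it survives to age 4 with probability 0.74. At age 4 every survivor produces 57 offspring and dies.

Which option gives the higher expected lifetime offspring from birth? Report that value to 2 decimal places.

27.89

breed at age 3: R₀ = 0.53 × (19 + 0.59 × 57) = 0.53 × 52.6300 = 27.8939
delay to age 4: R₀ = 0.53 × (0.74 × 57) = 0.53 × 42.1800 = 22.3554
Higher: breed at age 3 (27.8939).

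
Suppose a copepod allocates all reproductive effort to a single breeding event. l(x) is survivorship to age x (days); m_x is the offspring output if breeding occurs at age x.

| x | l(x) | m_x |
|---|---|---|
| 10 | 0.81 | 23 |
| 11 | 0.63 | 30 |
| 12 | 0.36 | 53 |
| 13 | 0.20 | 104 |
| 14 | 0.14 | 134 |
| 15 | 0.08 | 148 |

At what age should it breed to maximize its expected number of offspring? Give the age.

Expected offspring if breeding at age x = l(x) × m_x:
  age 10: 0.81 × 23 = 18.630
  age 11: 0.63 × 30 = 18.900
  age 12: 0.36 × 53 = 19.080
  age 13: 0.20 × 104 = 20.800
  age 14: 0.14 × 134 = 18.760
  age 15: 0.08 × 148 = 11.840
Maximum at age 13 (20.800).

13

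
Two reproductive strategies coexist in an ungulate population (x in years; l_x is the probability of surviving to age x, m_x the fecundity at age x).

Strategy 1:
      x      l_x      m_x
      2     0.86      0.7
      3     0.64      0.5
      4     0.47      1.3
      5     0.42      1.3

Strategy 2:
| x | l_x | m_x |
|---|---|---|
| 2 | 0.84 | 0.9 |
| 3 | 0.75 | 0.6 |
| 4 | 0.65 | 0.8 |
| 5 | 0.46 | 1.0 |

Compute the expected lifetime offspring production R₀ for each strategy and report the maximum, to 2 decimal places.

2.19

Strategy 1: R₀ = 0.86×0.7 + 0.64×0.5 + 0.47×1.3 + 0.42×1.3 = 2.0790
Strategy 2: R₀ = 0.84×0.9 + 0.75×0.6 + 0.65×0.8 + 0.46×1.0 = 2.1860
Highest R₀: strategy 2 with 2.1860.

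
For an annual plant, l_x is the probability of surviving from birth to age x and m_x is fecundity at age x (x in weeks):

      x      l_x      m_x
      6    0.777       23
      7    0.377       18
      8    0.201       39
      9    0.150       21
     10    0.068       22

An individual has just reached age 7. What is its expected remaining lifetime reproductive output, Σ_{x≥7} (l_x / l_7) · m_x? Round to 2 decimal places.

l_7 = 0.377. Conditional survival from age 7 to x is l_x / l_7.
  x=7: (0.377/0.377) × 18 = 18.0000
  x=8: (0.201/0.377) × 39 = 20.7931
  x=9: (0.150/0.377) × 21 = 8.3554
  x=10: (0.068/0.377) × 22 = 3.9682
Sum = 18.0000 + 20.7931 + 8.3554 + 3.9682 = 51.1167

51.12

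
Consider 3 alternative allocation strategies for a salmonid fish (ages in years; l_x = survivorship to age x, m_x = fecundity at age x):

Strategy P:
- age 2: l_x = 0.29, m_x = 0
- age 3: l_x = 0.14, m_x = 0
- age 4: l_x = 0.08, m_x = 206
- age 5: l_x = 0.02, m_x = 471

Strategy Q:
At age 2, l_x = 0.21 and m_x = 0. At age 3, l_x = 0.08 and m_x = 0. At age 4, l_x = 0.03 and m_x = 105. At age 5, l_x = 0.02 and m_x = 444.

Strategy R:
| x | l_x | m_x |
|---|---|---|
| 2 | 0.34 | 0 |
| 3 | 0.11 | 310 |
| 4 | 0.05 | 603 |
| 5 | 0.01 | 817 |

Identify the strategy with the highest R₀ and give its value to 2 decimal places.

72.42

Strategy P: R₀ = 0.29×0 + 0.14×0 + 0.08×206 + 0.02×471 = 25.9000
Strategy Q: R₀ = 0.21×0 + 0.08×0 + 0.03×105 + 0.02×444 = 12.0300
Strategy R: R₀ = 0.34×0 + 0.11×310 + 0.05×603 + 0.01×817 = 72.4200
Highest R₀: strategy R with 72.4200.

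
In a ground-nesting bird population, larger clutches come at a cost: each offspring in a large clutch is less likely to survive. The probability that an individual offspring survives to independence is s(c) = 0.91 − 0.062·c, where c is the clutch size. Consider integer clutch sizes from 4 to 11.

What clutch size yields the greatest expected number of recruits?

Expected recruits = c × s(c):
  c=4: 4 × 0.662 = 2.648
  c=5: 5 × 0.600 = 3.000
  c=6: 6 × 0.538 = 3.228
  c=7: 7 × 0.476 = 3.332
  c=8: 8 × 0.414 = 3.312
  c=9: 9 × 0.352 = 3.168
  c=10: 10 × 0.290 = 2.900
  c=11: 11 × 0.228 = 2.508
Maximum at c = 7 (3.332 recruits).

7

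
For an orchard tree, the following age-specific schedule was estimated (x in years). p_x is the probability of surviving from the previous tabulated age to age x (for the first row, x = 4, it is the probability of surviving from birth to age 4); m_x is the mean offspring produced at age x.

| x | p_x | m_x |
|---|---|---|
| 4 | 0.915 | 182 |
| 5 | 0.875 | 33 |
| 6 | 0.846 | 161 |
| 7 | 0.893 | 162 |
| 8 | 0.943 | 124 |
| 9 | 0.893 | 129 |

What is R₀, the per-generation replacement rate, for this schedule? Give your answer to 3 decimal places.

Survivorship from birth: l_x = p_4·p_5·…·p_x.
  l_4 = 0.91500
  l_5 = 0.80063
  l_6 = 0.67733
  l_7 = 0.60485
  l_8 = 0.57038
  l_9 = 0.50935
R₀ = Σ l_x m_x:
  age 4: 0.91500 × 182 = 166.5300
  age 5: 0.80063 × 33 = 26.4208
  age 6: 0.67733 × 161 = 109.0501
  age 7: 0.60485 × 162 = 97.9857
  age 8: 0.57038 × 124 = 70.7271
  age 9: 0.50935 × 129 = 65.7061
R₀ = 166.5300 + 26.4208 + 109.0501 + 97.9857 + 70.7271 + 65.7061 = 536.4199

536.420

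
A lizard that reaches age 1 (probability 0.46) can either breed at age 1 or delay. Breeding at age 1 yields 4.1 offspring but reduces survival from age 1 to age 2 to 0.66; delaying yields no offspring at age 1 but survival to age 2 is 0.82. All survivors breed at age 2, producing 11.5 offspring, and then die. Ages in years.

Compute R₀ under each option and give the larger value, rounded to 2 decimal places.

5.38

breed at age 1: R₀ = 0.46 × (4.1 + 0.66 × 11.5) = 0.46 × 11.6900 = 5.3774
delay to age 2: R₀ = 0.46 × (0.82 × 11.5) = 0.46 × 9.4300 = 4.3378
Higher: breed at age 1 (5.3774).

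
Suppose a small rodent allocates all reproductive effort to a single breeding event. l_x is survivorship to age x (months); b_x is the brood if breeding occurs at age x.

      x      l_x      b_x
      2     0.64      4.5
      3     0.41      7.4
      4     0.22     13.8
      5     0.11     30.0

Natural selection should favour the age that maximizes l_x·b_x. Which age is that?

Expected offspring if breeding at age x = l_x × b_x:
  age 2: 0.64 × 4.5 = 2.880
  age 3: 0.41 × 7.4 = 3.034
  age 4: 0.22 × 13.8 = 3.036
  age 5: 0.11 × 30.0 = 3.300
Maximum at age 5 (3.300).

5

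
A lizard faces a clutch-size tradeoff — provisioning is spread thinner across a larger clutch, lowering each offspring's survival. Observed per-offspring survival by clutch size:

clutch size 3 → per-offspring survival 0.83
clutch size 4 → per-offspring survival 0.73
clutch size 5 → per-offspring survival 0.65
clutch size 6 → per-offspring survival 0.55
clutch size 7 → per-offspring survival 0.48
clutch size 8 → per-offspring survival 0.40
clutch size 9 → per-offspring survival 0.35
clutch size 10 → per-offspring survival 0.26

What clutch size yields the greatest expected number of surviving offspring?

7

Expected surviving offspring = c × s(c):
  c=3: 3 × 0.83 = 2.490
  c=4: 4 × 0.73 = 2.920
  c=5: 5 × 0.65 = 3.250
  c=6: 6 × 0.55 = 3.300
  c=7: 7 × 0.48 = 3.360
  c=8: 8 × 0.40 = 3.200
  c=9: 9 × 0.35 = 3.150
  c=10: 10 × 0.26 = 2.600
Maximum at c = 7 (3.360 surviving offspring).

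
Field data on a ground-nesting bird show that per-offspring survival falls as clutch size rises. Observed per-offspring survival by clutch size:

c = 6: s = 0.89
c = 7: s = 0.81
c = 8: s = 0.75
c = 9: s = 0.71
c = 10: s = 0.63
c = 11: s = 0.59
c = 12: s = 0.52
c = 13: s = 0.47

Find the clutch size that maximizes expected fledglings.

Expected fledglings = c × s(c):
  c=6: 6 × 0.89 = 5.340
  c=7: 7 × 0.81 = 5.670
  c=8: 8 × 0.75 = 6.000
  c=9: 9 × 0.71 = 6.390
  c=10: 10 × 0.63 = 6.300
  c=11: 11 × 0.59 = 6.490
  c=12: 12 × 0.52 = 6.240
  c=13: 13 × 0.47 = 6.110
Maximum at c = 11 (6.490 fledglings).

11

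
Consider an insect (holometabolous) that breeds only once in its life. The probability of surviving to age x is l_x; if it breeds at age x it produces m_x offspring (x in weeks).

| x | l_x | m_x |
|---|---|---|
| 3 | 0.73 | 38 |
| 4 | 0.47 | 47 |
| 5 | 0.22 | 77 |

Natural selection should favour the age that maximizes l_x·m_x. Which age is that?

Expected offspring if breeding at age x = l_x × m_x:
  age 3: 0.73 × 38 = 27.740
  age 4: 0.47 × 47 = 22.090
  age 5: 0.22 × 77 = 16.940
Maximum at age 3 (27.740).

3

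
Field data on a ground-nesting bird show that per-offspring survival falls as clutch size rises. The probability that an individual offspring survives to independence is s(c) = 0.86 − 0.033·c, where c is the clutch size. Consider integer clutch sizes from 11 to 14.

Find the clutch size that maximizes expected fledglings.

13

Expected fledglings = c × s(c):
  c=11: 11 × 0.497 = 5.467
  c=12: 12 × 0.464 = 5.568
  c=13: 13 × 0.431 = 5.603
  c=14: 14 × 0.398 = 5.572
Maximum at c = 13 (5.603 fledglings).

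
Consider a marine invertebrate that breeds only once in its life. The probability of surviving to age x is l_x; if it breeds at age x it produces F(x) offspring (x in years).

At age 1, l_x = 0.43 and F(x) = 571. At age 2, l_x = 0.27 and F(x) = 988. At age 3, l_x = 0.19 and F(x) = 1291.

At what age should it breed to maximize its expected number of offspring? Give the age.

Expected offspring if breeding at age x = l_x × F(x):
  age 1: 0.43 × 571 = 245.530
  age 2: 0.27 × 988 = 266.760
  age 3: 0.19 × 1291 = 245.290
Maximum at age 2 (266.760).

2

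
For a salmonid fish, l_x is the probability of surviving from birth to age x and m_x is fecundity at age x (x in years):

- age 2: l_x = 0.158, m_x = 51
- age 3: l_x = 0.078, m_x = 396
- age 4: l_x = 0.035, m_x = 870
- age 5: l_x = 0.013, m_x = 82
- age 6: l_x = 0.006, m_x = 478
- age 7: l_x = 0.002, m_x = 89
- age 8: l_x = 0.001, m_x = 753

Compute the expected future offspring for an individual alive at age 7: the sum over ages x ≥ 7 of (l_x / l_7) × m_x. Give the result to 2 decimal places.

465.50

l_7 = 0.002. Conditional survival from age 7 to x is l_x / l_7.
  x=7: (0.002/0.002) × 89 = 89.0000
  x=8: (0.001/0.002) × 753 = 376.5000
Sum = 89.0000 + 376.5000 = 465.5000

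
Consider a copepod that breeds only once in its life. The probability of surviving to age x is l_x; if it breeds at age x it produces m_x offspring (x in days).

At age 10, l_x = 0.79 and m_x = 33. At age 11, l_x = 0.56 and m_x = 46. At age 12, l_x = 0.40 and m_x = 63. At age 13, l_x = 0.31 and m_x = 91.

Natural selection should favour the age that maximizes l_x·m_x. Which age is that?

Expected offspring if breeding at age x = l_x × m_x:
  age 10: 0.79 × 33 = 26.070
  age 11: 0.56 × 46 = 25.760
  age 12: 0.40 × 63 = 25.200
  age 13: 0.31 × 91 = 28.210
Maximum at age 13 (28.210).

13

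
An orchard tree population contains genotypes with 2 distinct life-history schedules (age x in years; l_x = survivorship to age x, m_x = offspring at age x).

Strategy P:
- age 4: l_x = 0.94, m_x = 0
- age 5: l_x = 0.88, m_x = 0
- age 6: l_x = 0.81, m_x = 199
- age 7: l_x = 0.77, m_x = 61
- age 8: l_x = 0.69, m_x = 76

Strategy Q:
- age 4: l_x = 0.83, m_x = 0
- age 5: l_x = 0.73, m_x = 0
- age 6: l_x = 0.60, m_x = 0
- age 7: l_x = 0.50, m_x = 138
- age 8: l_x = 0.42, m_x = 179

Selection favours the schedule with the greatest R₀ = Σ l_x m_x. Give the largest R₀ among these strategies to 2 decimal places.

Strategy P: R₀ = 0.94×0 + 0.88×0 + 0.81×199 + 0.77×61 + 0.69×76 = 260.6000
Strategy Q: R₀ = 0.83×0 + 0.73×0 + 0.60×0 + 0.50×138 + 0.42×179 = 144.1800
Highest R₀: strategy P with 260.6000.

260.60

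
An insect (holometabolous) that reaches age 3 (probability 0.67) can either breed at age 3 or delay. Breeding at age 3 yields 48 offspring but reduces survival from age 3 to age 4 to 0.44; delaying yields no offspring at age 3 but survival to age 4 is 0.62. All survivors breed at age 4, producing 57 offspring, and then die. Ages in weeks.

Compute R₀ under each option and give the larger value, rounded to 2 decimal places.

breed at age 3: R₀ = 0.67 × (48 + 0.44 × 57) = 0.67 × 73.0800 = 48.9636
delay to age 4: R₀ = 0.67 × (0.62 × 57) = 0.67 × 35.3400 = 23.6778
Higher: breed at age 3 (48.9636).

48.96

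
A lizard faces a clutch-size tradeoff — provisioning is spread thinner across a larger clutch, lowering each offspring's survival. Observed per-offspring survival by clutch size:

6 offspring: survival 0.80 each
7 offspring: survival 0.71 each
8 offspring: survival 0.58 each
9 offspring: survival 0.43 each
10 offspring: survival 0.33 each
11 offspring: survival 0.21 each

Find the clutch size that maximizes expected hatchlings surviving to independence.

7

Expected hatchlings surviving to independence = c × s(c):
  c=6: 6 × 0.80 = 4.800
  c=7: 7 × 0.71 = 4.970
  c=8: 8 × 0.58 = 4.640
  c=9: 9 × 0.43 = 3.870
  c=10: 10 × 0.33 = 3.300
  c=11: 11 × 0.21 = 2.310
Maximum at c = 7 (4.970 hatchlings surviving to independence).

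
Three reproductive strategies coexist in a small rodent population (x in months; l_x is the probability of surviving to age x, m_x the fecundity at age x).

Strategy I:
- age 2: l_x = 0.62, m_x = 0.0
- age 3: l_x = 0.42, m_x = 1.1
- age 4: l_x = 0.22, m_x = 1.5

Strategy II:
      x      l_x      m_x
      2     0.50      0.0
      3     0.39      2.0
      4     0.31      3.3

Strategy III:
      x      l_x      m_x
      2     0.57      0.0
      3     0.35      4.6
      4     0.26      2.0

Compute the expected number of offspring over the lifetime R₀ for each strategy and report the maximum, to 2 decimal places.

Strategy I: R₀ = 0.62×0.0 + 0.42×1.1 + 0.22×1.5 = 0.7920
Strategy II: R₀ = 0.50×0.0 + 0.39×2.0 + 0.31×3.3 = 1.8030
Strategy III: R₀ = 0.57×0.0 + 0.35×4.6 + 0.26×2.0 = 2.1300
Highest R₀: strategy III with 2.1300.

2.13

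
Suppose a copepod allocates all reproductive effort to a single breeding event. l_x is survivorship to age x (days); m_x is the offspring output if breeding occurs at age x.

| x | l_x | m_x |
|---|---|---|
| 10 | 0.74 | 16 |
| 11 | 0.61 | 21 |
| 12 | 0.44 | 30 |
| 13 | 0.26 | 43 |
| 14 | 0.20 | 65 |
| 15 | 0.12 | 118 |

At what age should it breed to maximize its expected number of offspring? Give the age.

Expected offspring if breeding at age x = l_x × m_x:
  age 10: 0.74 × 16 = 11.840
  age 11: 0.61 × 21 = 12.810
  age 12: 0.44 × 30 = 13.200
  age 13: 0.26 × 43 = 11.180
  age 14: 0.20 × 65 = 13.000
  age 15: 0.12 × 118 = 14.160
Maximum at age 15 (14.160).

15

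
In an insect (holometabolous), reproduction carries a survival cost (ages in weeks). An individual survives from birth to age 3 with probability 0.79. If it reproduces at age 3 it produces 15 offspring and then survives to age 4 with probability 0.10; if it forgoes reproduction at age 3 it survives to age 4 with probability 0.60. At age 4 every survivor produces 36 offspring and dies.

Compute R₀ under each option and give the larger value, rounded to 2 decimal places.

breed at age 3: R₀ = 0.79 × (15 + 0.10 × 36) = 0.79 × 18.6000 = 14.6940
delay to age 4: R₀ = 0.79 × (0.60 × 36) = 0.79 × 21.6000 = 17.0640
Higher: delay to age 4 (17.0640).

17.06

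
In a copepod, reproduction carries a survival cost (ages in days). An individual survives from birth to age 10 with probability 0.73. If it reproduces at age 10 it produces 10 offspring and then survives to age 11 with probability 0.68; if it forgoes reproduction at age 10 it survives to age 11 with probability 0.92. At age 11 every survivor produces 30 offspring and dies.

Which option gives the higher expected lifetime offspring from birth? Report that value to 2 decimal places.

breed at age 10: R₀ = 0.73 × (10 + 0.68 × 30) = 0.73 × 30.4000 = 22.1920
delay to age 11: R₀ = 0.73 × (0.92 × 30) = 0.73 × 27.6000 = 20.1480
Higher: breed at age 10 (22.1920).

22.19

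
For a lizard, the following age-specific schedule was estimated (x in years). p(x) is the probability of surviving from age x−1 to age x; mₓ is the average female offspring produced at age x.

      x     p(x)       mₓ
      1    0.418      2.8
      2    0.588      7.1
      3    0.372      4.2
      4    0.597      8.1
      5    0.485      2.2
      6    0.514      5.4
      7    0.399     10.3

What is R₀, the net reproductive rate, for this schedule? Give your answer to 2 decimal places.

3.93

Survivorship from birth: l_x = p_1·p_2·…·p_x.
  l_1 = 0.41800
  l_2 = 0.24578
  l_3 = 0.09143
  l_4 = 0.05458
  l_5 = 0.02647
  l_6 = 0.01361
  l_7 = 0.00543
R₀ = Σ l_x mₓ:
  age 1: 0.41800 × 2.8 = 1.1704
  age 2: 0.24578 × 7.1 = 1.7450
  age 3: 0.09143 × 4.2 = 0.3840
  age 4: 0.05458 × 8.1 = 0.4421
  age 5: 0.02647 × 2.2 = 0.0582
  age 6: 0.01361 × 5.4 = 0.0735
  age 7: 0.00543 × 10.3 = 0.0559
R₀ = 1.1704 + 1.7450 + 0.3840 + 0.4421 + 0.0582 + 0.0735 + 0.0559 = 3.9292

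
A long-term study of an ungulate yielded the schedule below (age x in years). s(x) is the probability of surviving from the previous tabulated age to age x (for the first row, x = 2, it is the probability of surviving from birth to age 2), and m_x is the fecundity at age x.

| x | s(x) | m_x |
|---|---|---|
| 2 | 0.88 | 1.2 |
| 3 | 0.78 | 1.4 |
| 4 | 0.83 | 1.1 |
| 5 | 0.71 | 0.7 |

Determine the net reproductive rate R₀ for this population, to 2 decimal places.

Survivorship from birth: l_x = s_2·s_3·…·s_x.
  l_2 = 0.88000
  l_3 = 0.68640
  l_4 = 0.56971
  l_5 = 0.40450
R₀ = Σ l_x m_x:
  age 2: 0.88000 × 1.2 = 1.0560
  age 3: 0.68640 × 1.4 = 0.9610
  age 4: 0.56971 × 1.1 = 0.6267
  age 5: 0.40450 × 0.7 = 0.2832
R₀ = 1.0560 + 0.9610 + 0.6267 + 0.2832 = 2.9268

2.93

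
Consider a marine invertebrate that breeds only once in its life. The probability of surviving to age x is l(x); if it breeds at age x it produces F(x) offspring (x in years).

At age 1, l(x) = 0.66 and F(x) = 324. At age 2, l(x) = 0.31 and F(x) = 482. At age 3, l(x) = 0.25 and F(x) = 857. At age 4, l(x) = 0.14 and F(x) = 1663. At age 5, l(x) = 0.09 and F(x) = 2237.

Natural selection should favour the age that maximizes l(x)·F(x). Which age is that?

4

Expected offspring if breeding at age x = l(x) × F(x):
  age 1: 0.66 × 324 = 213.840
  age 2: 0.31 × 482 = 149.420
  age 3: 0.25 × 857 = 214.250
  age 4: 0.14 × 1663 = 232.820
  age 5: 0.09 × 2237 = 201.330
Maximum at age 4 (232.820).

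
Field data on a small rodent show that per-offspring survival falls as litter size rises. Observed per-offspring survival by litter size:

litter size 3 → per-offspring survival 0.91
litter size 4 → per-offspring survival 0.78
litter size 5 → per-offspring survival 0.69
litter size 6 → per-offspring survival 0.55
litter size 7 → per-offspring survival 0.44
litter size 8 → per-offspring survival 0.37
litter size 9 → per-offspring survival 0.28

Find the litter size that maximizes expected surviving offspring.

5

Expected surviving offspring = c × s(c):
  c=3: 3 × 0.91 = 2.730
  c=4: 4 × 0.78 = 3.120
  c=5: 5 × 0.69 = 3.450
  c=6: 6 × 0.55 = 3.300
  c=7: 7 × 0.44 = 3.080
  c=8: 8 × 0.37 = 2.960
  c=9: 9 × 0.28 = 2.520
Maximum at c = 5 (3.450 surviving offspring).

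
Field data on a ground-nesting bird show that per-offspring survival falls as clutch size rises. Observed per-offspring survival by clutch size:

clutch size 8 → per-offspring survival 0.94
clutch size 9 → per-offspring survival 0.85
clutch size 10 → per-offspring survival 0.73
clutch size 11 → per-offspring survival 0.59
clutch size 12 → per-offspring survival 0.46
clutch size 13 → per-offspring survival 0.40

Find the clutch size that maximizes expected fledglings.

Expected fledglings = c × s(c):
  c=8: 8 × 0.94 = 7.520
  c=9: 9 × 0.85 = 7.650
  c=10: 10 × 0.73 = 7.300
  c=11: 11 × 0.59 = 6.490
  c=12: 12 × 0.46 = 5.520
  c=13: 13 × 0.40 = 5.200
Maximum at c = 9 (7.650 fledglings).

9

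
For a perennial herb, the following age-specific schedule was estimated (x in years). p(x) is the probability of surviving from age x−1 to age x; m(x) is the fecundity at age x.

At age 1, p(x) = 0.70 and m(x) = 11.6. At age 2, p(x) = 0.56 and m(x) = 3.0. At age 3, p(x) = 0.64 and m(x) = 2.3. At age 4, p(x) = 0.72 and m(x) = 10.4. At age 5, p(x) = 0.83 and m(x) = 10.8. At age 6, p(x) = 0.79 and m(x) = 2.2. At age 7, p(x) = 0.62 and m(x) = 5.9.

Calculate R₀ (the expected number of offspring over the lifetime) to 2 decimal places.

14.06

Survivorship from birth: l_x = p_1·p_2·…·p_x.
  l_1 = 0.70000
  l_2 = 0.39200
  l_3 = 0.25088
  l_4 = 0.18063
  l_5 = 0.14993
  l_6 = 0.11844
  l_7 = 0.07343
R₀ = Σ l_x m(x):
  age 1: 0.70000 × 11.6 = 8.1200
  age 2: 0.39200 × 3.0 = 1.1760
  age 3: 0.25088 × 2.3 = 0.5770
  age 4: 0.18063 × 10.4 = 1.8786
  age 5: 0.14993 × 10.8 = 1.6192
  age 6: 0.11844 × 2.2 = 0.2606
  age 7: 0.07343 × 5.9 = 0.4332
R₀ = 8.1200 + 1.1760 + 0.5770 + 1.8786 + 1.6192 + 0.2606 + 0.4332 = 14.0646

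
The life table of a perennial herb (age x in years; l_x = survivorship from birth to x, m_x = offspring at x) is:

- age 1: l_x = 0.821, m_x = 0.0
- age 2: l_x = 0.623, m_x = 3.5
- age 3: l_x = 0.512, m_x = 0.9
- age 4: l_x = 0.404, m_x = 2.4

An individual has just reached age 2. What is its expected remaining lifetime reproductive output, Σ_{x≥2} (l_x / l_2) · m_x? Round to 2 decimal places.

5.80

l_2 = 0.623. Conditional survival from age 2 to x is l_x / l_2.
  x=2: (0.623/0.623) × 3.5 = 3.5000
  x=3: (0.512/0.623) × 0.9 = 0.7396
  x=4: (0.404/0.623) × 2.4 = 1.5563
Sum = 3.5000 + 0.7396 + 1.5563 = 5.7960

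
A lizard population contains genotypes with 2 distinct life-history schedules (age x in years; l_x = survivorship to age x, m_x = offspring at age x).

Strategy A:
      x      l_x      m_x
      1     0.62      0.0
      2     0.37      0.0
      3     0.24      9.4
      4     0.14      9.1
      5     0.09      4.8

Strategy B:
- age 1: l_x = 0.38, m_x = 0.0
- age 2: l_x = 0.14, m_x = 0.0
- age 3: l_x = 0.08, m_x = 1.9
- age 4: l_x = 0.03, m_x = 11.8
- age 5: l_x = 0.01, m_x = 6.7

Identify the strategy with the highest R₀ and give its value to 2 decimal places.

Strategy A: R₀ = 0.62×0.0 + 0.37×0.0 + 0.24×9.4 + 0.14×9.1 + 0.09×4.8 = 3.9620
Strategy B: R₀ = 0.38×0.0 + 0.14×0.0 + 0.08×1.9 + 0.03×11.8 + 0.01×6.7 = 0.5730
Highest R₀: strategy A with 3.9620.

3.96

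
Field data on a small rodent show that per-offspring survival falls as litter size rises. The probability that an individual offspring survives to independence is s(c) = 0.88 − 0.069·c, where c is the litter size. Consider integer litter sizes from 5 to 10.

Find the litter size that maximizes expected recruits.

6

Expected recruits = c × s(c):
  c=5: 5 × 0.535 = 2.675
  c=6: 6 × 0.466 = 2.796
  c=7: 7 × 0.397 = 2.779
  c=8: 8 × 0.328 = 2.624
  c=9: 9 × 0.259 = 2.331
  c=10: 10 × 0.190 = 1.900
Maximum at c = 6 (2.796 recruits).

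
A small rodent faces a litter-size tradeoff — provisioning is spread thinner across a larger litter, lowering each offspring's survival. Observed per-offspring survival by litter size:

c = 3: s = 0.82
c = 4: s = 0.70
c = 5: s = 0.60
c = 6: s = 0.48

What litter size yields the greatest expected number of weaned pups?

Expected weaned pups = c × s(c):
  c=3: 3 × 0.82 = 2.460
  c=4: 4 × 0.70 = 2.800
  c=5: 5 × 0.60 = 3.000
  c=6: 6 × 0.48 = 2.880
Maximum at c = 5 (3.000 weaned pups).

5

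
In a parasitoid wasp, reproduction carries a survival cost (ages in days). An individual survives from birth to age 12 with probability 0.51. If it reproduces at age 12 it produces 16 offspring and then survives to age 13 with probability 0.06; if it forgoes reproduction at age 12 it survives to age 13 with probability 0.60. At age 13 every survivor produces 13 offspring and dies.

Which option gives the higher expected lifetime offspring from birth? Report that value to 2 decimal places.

8.56

breed at age 12: R₀ = 0.51 × (16 + 0.06 × 13) = 0.51 × 16.7800 = 8.5578
delay to age 13: R₀ = 0.51 × (0.60 × 13) = 0.51 × 7.8000 = 3.9780
Higher: breed at age 12 (8.5578).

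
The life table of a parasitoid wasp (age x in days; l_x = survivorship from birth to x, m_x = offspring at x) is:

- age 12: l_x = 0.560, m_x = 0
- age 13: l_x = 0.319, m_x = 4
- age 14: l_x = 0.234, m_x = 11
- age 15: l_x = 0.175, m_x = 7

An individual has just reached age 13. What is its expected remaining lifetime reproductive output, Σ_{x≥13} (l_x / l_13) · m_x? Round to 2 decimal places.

15.91

l_13 = 0.319. Conditional survival from age 13 to x is l_x / l_13.
  x=13: (0.319/0.319) × 4 = 4.0000
  x=14: (0.234/0.319) × 11 = 8.0690
  x=15: (0.175/0.319) × 7 = 3.8401
Sum = 4.0000 + 8.0690 + 3.8401 = 15.9091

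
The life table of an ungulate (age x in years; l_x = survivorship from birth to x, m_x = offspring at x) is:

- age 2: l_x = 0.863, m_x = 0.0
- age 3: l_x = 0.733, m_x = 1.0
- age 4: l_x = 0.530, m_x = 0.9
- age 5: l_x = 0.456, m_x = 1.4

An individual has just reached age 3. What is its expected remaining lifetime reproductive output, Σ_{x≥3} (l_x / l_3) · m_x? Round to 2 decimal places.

2.52

l_3 = 0.733. Conditional survival from age 3 to x is l_x / l_3.
  x=3: (0.733/0.733) × 1.0 = 1.0000
  x=4: (0.530/0.733) × 0.9 = 0.6508
  x=5: (0.456/0.733) × 1.4 = 0.8709
Sum = 1.0000 + 0.6508 + 0.8709 = 2.5217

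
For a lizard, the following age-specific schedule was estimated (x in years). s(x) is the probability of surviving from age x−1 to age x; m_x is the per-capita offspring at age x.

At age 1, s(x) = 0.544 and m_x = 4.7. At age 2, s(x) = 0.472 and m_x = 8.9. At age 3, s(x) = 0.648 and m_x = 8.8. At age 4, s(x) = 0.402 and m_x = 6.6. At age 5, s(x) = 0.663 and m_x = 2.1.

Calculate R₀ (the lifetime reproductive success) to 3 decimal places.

Survivorship from birth: l_x = s_1·s_2·…·s_x.
  l_1 = 0.54400
  l_2 = 0.25677
  l_3 = 0.16639
  l_4 = 0.06689
  l_5 = 0.04435
R₀ = Σ l_x m_x:
  age 1: 0.54400 × 4.7 = 2.5568
  age 2: 0.25677 × 8.9 = 2.2853
  age 3: 0.16639 × 8.8 = 1.4642
  age 4: 0.06689 × 6.6 = 0.4415
  age 5: 0.04435 × 2.1 = 0.0931
R₀ = 2.5568 + 2.2853 + 1.4642 + 0.4415 + 0.0931 = 6.8409

6.841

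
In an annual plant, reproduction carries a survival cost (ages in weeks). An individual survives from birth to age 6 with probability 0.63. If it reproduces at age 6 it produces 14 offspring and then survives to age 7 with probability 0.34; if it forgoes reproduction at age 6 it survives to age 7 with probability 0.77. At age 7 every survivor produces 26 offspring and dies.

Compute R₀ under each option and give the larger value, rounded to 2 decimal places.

breed at age 6: R₀ = 0.63 × (14 + 0.34 × 26) = 0.63 × 22.8400 = 14.3892
delay to age 7: R₀ = 0.63 × (0.77 × 26) = 0.63 × 20.0200 = 12.6126
Higher: breed at age 6 (14.3892).

14.39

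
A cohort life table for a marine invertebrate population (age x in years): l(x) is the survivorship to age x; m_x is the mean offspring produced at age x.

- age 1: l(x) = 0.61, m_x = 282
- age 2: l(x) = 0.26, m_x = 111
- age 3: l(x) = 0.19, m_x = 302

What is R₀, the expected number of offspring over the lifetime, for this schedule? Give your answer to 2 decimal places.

R₀ = Σ l(x) m_x:
  age 1: 0.61 × 282 = 172.0200
  age 2: 0.26 × 111 = 28.8600
  age 3: 0.19 × 302 = 57.3800
R₀ = 172.0200 + 28.8600 + 57.3800 = 258.2600

258.26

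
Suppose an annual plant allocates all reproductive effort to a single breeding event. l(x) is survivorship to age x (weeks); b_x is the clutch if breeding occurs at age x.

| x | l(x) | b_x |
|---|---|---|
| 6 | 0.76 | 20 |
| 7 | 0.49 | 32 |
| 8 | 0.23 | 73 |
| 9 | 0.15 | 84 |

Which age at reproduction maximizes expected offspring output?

Expected offspring if breeding at age x = l(x) × b_x:
  age 6: 0.76 × 20 = 15.200
  age 7: 0.49 × 32 = 15.680
  age 8: 0.23 × 73 = 16.790
  age 9: 0.15 × 84 = 12.600
Maximum at age 8 (16.790).

8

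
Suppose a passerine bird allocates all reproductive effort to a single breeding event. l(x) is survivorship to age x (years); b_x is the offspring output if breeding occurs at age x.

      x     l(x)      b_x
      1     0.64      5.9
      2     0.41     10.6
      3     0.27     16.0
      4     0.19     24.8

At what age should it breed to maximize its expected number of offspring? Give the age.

Expected offspring if breeding at age x = l(x) × b_x:
  age 1: 0.64 × 5.9 = 3.776
  age 2: 0.41 × 10.6 = 4.346
  age 3: 0.27 × 16.0 = 4.320
  age 4: 0.19 × 24.8 = 4.712
Maximum at age 4 (4.712).

4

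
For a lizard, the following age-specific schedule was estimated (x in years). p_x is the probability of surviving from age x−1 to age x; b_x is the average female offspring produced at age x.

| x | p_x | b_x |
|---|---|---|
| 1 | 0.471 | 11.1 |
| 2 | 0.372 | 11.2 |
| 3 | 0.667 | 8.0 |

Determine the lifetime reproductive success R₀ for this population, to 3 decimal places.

Survivorship from birth: l_x = p_1·p_2·…·p_x.
  l_1 = 0.47100
  l_2 = 0.17521
  l_3 = 0.11687
R₀ = Σ l_x b_x:
  age 1: 0.47100 × 11.1 = 5.2281
  age 2: 0.17521 × 11.2 = 1.9624
  age 3: 0.11687 × 8.0 = 0.9350
R₀ = 5.2281 + 1.9624 + 0.9350 = 8.1254

8.125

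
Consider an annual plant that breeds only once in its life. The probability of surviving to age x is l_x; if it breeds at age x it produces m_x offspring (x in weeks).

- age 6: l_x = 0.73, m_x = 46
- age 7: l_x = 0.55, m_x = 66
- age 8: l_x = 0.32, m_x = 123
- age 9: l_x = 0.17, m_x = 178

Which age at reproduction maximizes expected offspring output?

8

Expected offspring if breeding at age x = l_x × m_x:
  age 6: 0.73 × 46 = 33.580
  age 7: 0.55 × 66 = 36.300
  age 8: 0.32 × 123 = 39.360
  age 9: 0.17 × 178 = 30.260
Maximum at age 8 (39.360).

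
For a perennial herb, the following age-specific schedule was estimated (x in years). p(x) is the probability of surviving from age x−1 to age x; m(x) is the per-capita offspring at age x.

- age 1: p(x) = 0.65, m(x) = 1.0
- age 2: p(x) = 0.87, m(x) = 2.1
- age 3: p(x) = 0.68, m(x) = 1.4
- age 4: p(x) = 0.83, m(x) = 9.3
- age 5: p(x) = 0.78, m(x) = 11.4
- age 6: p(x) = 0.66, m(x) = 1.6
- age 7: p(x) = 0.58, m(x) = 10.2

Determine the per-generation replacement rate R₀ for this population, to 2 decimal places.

9.42

Survivorship from birth: l_x = p_1·p_2·…·p_x.
  l_1 = 0.65000
  l_2 = 0.56550
  l_3 = 0.38454
  l_4 = 0.31917
  l_5 = 0.24895
  l_6 = 0.16431
  l_7 = 0.09530
R₀ = Σ l_x m(x):
  age 1: 0.65000 × 1.0 = 0.6500
  age 2: 0.56550 × 2.1 = 1.1876
  age 3: 0.38454 × 1.4 = 0.5384
  age 4: 0.31917 × 9.3 = 2.9683
  age 5: 0.24895 × 11.4 = 2.8380
  age 6: 0.16431 × 1.6 = 0.2629
  age 7: 0.09530 × 10.2 = 0.9721
R₀ = 0.6500 + 1.1876 + 0.5384 + 2.9683 + 2.8380 + 0.2629 + 0.9721 = 9.4172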